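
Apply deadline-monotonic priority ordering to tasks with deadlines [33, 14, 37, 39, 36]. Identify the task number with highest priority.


Sort tasks by relative deadline (ascending):
  Task 2: deadline = 14
  Task 1: deadline = 33
  Task 5: deadline = 36
  Task 3: deadline = 37
  Task 4: deadline = 39
Priority order (highest first): [2, 1, 5, 3, 4]
Highest priority task = 2

2


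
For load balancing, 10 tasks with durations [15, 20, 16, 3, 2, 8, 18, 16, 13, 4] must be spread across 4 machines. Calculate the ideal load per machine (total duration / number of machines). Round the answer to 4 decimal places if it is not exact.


Total processing time = 15 + 20 + 16 + 3 + 2 + 8 + 18 + 16 + 13 + 4 = 115
Number of machines = 4
Ideal balanced load = 115 / 4 = 28.75

28.75


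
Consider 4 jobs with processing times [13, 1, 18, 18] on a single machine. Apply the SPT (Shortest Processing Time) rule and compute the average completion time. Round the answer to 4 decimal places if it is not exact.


Sort jobs by processing time (SPT order): [1, 13, 18, 18]
Compute completion times sequentially:
  Job 1: processing = 1, completes at 1
  Job 2: processing = 13, completes at 14
  Job 3: processing = 18, completes at 32
  Job 4: processing = 18, completes at 50
Sum of completion times = 97
Average completion time = 97/4 = 24.25

24.25


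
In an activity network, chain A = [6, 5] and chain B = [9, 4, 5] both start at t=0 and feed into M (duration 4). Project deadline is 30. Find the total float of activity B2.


Forward pass: ES(B2) = sum of predecessors on chain B = 9
EF = ES + duration = 9 + 4 = 13
Backward pass: LF(M) = deadline = 30; LS(M) = 30 - 4 = 26
LF(B2) = LS(M) - sum(successors on chain B) = 26 - 5 = 21
LS = LF - duration = 21 - 4 = 17
Total float = LS - ES = 17 - 9 = 8

8


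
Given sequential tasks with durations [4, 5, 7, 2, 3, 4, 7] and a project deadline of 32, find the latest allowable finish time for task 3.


LF(activity 3) = deadline - sum of successor durations
Successors: activities 4 through 7 with durations [2, 3, 4, 7]
Sum of successor durations = 16
LF = 32 - 16 = 16

16


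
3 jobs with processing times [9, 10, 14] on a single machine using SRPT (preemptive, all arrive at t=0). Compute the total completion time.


Since all jobs arrive at t=0, SRPT equals SPT ordering.
SPT order: [9, 10, 14]
Completion times:
  Job 1: p=9, C=9
  Job 2: p=10, C=19
  Job 3: p=14, C=33
Total completion time = 9 + 19 + 33 = 61

61


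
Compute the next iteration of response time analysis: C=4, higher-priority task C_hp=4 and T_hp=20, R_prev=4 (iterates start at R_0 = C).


R_next = C + ceil(R_prev / T_hp) * C_hp
ceil(4 / 20) = ceil(0.2) = 1
Interference = 1 * 4 = 4
R_next = 4 + 4 = 8

8


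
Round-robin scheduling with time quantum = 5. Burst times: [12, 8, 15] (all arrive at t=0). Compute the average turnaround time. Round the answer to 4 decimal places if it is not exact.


Time quantum = 5
Execution trace:
  J1 runs 5 units, time = 5
  J2 runs 5 units, time = 10
  J3 runs 5 units, time = 15
  J1 runs 5 units, time = 20
  J2 runs 3 units, time = 23
  J3 runs 5 units, time = 28
  J1 runs 2 units, time = 30
  J3 runs 5 units, time = 35
Finish times: [30, 23, 35]
Average turnaround = 88/3 = 29.3333

29.3333


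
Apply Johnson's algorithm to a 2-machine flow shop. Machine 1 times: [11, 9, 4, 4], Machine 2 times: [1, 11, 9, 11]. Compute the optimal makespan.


Apply Johnson's rule:
  Group 1 (a <= b): [(3, 4, 9), (4, 4, 11), (2, 9, 11)]
  Group 2 (a > b): [(1, 11, 1)]
Optimal job order: [3, 4, 2, 1]
Schedule:
  Job 3: M1 done at 4, M2 done at 13
  Job 4: M1 done at 8, M2 done at 24
  Job 2: M1 done at 17, M2 done at 35
  Job 1: M1 done at 28, M2 done at 36
Makespan = 36

36


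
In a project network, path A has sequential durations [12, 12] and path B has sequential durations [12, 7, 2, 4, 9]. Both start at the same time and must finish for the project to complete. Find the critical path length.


Path A total = 12 + 12 = 24
Path B total = 12 + 7 + 2 + 4 + 9 = 34
Critical path = longest path = max(24, 34) = 34

34


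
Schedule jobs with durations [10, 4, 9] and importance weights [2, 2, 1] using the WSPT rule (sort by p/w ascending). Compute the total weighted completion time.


Compute p/w ratios and sort ascending (WSPT): [(4, 2), (10, 2), (9, 1)]
Compute weighted completion times:
  Job (p=4,w=2): C=4, w*C=2*4=8
  Job (p=10,w=2): C=14, w*C=2*14=28
  Job (p=9,w=1): C=23, w*C=1*23=23
Total weighted completion time = 59

59


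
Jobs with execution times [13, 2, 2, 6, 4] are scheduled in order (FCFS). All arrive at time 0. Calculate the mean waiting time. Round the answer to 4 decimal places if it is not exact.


FCFS order (as given): [13, 2, 2, 6, 4]
Waiting times:
  Job 1: wait = 0
  Job 2: wait = 13
  Job 3: wait = 15
  Job 4: wait = 17
  Job 5: wait = 23
Sum of waiting times = 68
Average waiting time = 68/5 = 13.6

13.6


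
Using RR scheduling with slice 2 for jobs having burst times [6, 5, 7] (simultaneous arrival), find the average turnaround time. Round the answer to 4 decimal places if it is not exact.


Time quantum = 2
Execution trace:
  J1 runs 2 units, time = 2
  J2 runs 2 units, time = 4
  J3 runs 2 units, time = 6
  J1 runs 2 units, time = 8
  J2 runs 2 units, time = 10
  J3 runs 2 units, time = 12
  J1 runs 2 units, time = 14
  J2 runs 1 units, time = 15
  J3 runs 2 units, time = 17
  J3 runs 1 units, time = 18
Finish times: [14, 15, 18]
Average turnaround = 47/3 = 15.6667

15.6667


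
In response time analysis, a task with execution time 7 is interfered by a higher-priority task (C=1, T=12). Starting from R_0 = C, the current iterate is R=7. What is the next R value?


R_next = C + ceil(R_prev / T_hp) * C_hp
ceil(7 / 12) = ceil(0.5833) = 1
Interference = 1 * 1 = 1
R_next = 7 + 1 = 8

8


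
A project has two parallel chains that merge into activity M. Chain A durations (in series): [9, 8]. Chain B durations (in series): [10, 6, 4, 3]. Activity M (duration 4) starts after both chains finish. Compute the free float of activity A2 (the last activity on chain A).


ES(A2) = sum of predecessors on chain A = 9
EF(A2) = ES + duration = 9 + 8 = 17
Successor of A2 is M. ES(M) = max(sum(A), sum(B)) = max(17, 23) = 23
Free float = ES(successor) - EF(current) = 23 - 17 = 6

6


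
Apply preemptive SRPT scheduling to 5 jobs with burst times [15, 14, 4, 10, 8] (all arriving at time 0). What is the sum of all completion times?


Since all jobs arrive at t=0, SRPT equals SPT ordering.
SPT order: [4, 8, 10, 14, 15]
Completion times:
  Job 1: p=4, C=4
  Job 2: p=8, C=12
  Job 3: p=10, C=22
  Job 4: p=14, C=36
  Job 5: p=15, C=51
Total completion time = 4 + 12 + 22 + 36 + 51 = 125

125


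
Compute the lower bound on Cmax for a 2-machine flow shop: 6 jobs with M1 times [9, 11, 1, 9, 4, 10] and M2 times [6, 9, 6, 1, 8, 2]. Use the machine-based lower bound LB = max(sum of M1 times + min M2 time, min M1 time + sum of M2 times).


LB1 = sum(M1 times) + min(M2 times) = 44 + 1 = 45
LB2 = min(M1 times) + sum(M2 times) = 1 + 32 = 33
Lower bound = max(LB1, LB2) = max(45, 33) = 45

45


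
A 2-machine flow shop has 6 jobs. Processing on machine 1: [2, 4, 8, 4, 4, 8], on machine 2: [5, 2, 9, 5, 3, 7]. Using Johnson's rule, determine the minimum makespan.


Apply Johnson's rule:
  Group 1 (a <= b): [(1, 2, 5), (4, 4, 5), (3, 8, 9)]
  Group 2 (a > b): [(6, 8, 7), (5, 4, 3), (2, 4, 2)]
Optimal job order: [1, 4, 3, 6, 5, 2]
Schedule:
  Job 1: M1 done at 2, M2 done at 7
  Job 4: M1 done at 6, M2 done at 12
  Job 3: M1 done at 14, M2 done at 23
  Job 6: M1 done at 22, M2 done at 30
  Job 5: M1 done at 26, M2 done at 33
  Job 2: M1 done at 30, M2 done at 35
Makespan = 35

35


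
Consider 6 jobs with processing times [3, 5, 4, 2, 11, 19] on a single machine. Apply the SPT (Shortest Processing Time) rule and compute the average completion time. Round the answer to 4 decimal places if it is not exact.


Sort jobs by processing time (SPT order): [2, 3, 4, 5, 11, 19]
Compute completion times sequentially:
  Job 1: processing = 2, completes at 2
  Job 2: processing = 3, completes at 5
  Job 3: processing = 4, completes at 9
  Job 4: processing = 5, completes at 14
  Job 5: processing = 11, completes at 25
  Job 6: processing = 19, completes at 44
Sum of completion times = 99
Average completion time = 99/6 = 16.5

16.5


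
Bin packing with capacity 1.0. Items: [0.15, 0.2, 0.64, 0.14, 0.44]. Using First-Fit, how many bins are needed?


Place items sequentially using First-Fit:
  Item 0.15 -> new Bin 1
  Item 0.2 -> Bin 1 (now 0.35)
  Item 0.64 -> Bin 1 (now 0.99)
  Item 0.14 -> new Bin 2
  Item 0.44 -> Bin 2 (now 0.58)
Total bins used = 2

2


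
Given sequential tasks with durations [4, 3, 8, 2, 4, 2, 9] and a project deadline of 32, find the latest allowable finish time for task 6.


LF(activity 6) = deadline - sum of successor durations
Successors: activities 7 through 7 with durations [9]
Sum of successor durations = 9
LF = 32 - 9 = 23

23


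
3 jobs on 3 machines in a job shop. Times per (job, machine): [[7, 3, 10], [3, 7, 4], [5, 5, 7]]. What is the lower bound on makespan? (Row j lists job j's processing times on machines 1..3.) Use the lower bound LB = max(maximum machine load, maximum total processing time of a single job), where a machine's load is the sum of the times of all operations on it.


Machine loads:
  Machine 1: 7 + 3 + 5 = 15
  Machine 2: 3 + 7 + 5 = 15
  Machine 3: 10 + 4 + 7 = 21
Max machine load = 21
Job totals:
  Job 1: 20
  Job 2: 14
  Job 3: 17
Max job total = 20
Lower bound = max(21, 20) = 21

21


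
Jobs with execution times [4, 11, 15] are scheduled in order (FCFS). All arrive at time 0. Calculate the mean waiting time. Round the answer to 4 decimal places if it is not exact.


FCFS order (as given): [4, 11, 15]
Waiting times:
  Job 1: wait = 0
  Job 2: wait = 4
  Job 3: wait = 15
Sum of waiting times = 19
Average waiting time = 19/3 = 6.3333

6.3333


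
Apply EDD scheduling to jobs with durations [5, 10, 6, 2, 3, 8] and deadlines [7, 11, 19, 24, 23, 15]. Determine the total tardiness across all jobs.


Sort by due date (EDD order): [(5, 7), (10, 11), (8, 15), (6, 19), (3, 23), (2, 24)]
Compute completion times and tardiness:
  Job 1: p=5, d=7, C=5, tardiness=max(0,5-7)=0
  Job 2: p=10, d=11, C=15, tardiness=max(0,15-11)=4
  Job 3: p=8, d=15, C=23, tardiness=max(0,23-15)=8
  Job 4: p=6, d=19, C=29, tardiness=max(0,29-19)=10
  Job 5: p=3, d=23, C=32, tardiness=max(0,32-23)=9
  Job 6: p=2, d=24, C=34, tardiness=max(0,34-24)=10
Total tardiness = 41

41


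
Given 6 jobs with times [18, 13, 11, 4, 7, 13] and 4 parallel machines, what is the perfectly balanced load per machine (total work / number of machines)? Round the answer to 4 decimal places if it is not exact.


Total processing time = 18 + 13 + 11 + 4 + 7 + 13 = 66
Number of machines = 4
Ideal balanced load = 66 / 4 = 16.5

16.5


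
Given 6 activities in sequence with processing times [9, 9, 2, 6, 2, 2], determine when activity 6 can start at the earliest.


Activity 6 starts after activities 1 through 5 complete.
Predecessor durations: [9, 9, 2, 6, 2]
ES = 9 + 9 + 2 + 6 + 2 = 28

28


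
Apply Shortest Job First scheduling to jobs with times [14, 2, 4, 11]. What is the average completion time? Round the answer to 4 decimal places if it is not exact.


SJF order (ascending): [2, 4, 11, 14]
Completion times:
  Job 1: burst=2, C=2
  Job 2: burst=4, C=6
  Job 3: burst=11, C=17
  Job 4: burst=14, C=31
Average completion = 56/4 = 14.0

14.0


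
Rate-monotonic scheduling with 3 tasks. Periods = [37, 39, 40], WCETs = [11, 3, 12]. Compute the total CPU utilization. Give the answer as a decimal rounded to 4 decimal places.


Compute individual utilizations (exact fractions):
  Task 1: C/T = 11/37 (approx. 0.2973)
  Task 2: C/T = 3/39 = 1/13 (approx. 0.0769)
  Task 3: C/T = 12/40 = 3/10 (approx. 0.3)
Total utilization U = 11/37 + 1/13 + 3/10 = 3243/4810
Rounded to 4 decimal places: U = 0.6742
RM (Liu & Layland) bound for 3 tasks = 0.779763; compare with U = 3243/4810 (approx. 0.674220)
U <= bound, so schedulable by RM sufficient condition.

0.6742


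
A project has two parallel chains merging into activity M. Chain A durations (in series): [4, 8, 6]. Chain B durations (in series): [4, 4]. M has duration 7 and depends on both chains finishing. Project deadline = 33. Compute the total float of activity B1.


Forward pass: ES(B1) = sum of predecessors on chain B = 0
EF = ES + duration = 0 + 4 = 4
Backward pass: LF(M) = deadline = 33; LS(M) = 33 - 7 = 26
LF(B1) = LS(M) - sum(successors on chain B) = 26 - 4 = 22
LS = LF - duration = 22 - 4 = 18
Total float = LS - ES = 18 - 0 = 18

18


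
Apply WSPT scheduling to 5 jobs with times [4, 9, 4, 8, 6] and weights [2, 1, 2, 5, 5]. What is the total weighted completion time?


Compute p/w ratios and sort ascending (WSPT): [(6, 5), (8, 5), (4, 2), (4, 2), (9, 1)]
Compute weighted completion times:
  Job (p=6,w=5): C=6, w*C=5*6=30
  Job (p=8,w=5): C=14, w*C=5*14=70
  Job (p=4,w=2): C=18, w*C=2*18=36
  Job (p=4,w=2): C=22, w*C=2*22=44
  Job (p=9,w=1): C=31, w*C=1*31=31
Total weighted completion time = 211

211


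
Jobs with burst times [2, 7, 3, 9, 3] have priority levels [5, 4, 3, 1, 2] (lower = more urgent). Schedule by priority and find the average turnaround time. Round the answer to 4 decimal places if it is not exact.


Sort by priority (ascending = highest first):
Order: [(1, 9), (2, 3), (3, 3), (4, 7), (5, 2)]
Completion times:
  Priority 1, burst=9, C=9
  Priority 2, burst=3, C=12
  Priority 3, burst=3, C=15
  Priority 4, burst=7, C=22
  Priority 5, burst=2, C=24
Average turnaround = 82/5 = 16.4

16.4


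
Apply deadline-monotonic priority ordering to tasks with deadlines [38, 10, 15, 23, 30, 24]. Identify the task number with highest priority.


Sort tasks by relative deadline (ascending):
  Task 2: deadline = 10
  Task 3: deadline = 15
  Task 4: deadline = 23
  Task 6: deadline = 24
  Task 5: deadline = 30
  Task 1: deadline = 38
Priority order (highest first): [2, 3, 4, 6, 5, 1]
Highest priority task = 2

2


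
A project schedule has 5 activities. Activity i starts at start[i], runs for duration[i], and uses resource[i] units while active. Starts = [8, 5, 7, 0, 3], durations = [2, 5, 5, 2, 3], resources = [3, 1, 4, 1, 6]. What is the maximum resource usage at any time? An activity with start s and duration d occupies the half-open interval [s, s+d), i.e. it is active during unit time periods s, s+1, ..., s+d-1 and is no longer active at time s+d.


Each activity i is active on [start_i, start_i + duration_i).
Compute total resource usage per time slot:
  t=0: active resources = [1], total = 1
  t=1: active resources = [1], total = 1
  t=2: active resources = [], total = 0
  t=3: active resources = [6], total = 6
  t=4: active resources = [6], total = 6
  t=5: active resources = [1, 6], total = 7
  t=6: active resources = [1], total = 1
  t=7: active resources = [1, 4], total = 5
  t=8: active resources = [3, 1, 4], total = 8
  t=9: active resources = [3, 1, 4], total = 8
  t=10: active resources = [4], total = 4
  t=11: active resources = [4], total = 4
Peak resource demand = 8

8


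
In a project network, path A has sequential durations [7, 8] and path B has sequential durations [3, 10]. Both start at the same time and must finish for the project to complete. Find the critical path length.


Path A total = 7 + 8 = 15
Path B total = 3 + 10 = 13
Critical path = longest path = max(15, 13) = 15

15


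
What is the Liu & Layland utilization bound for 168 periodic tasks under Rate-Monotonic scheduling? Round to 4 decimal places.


Compute 2^(1/168) = 1.0041343992
Subtract 1: 1.0041343992 - 1 = 0.0041343992
Multiply by n: 168 * 0.0041343992 = 0.6945790656
Round to 4 dp: 0.6946

0.6946


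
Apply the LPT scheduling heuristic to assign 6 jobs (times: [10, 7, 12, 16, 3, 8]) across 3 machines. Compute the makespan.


Sort jobs in decreasing order (LPT): [16, 12, 10, 8, 7, 3]
Assign each job to the least loaded machine:
  Machine 1: jobs [16, 3], load = 19
  Machine 2: jobs [12, 7], load = 19
  Machine 3: jobs [10, 8], load = 18
Makespan = max load = 19

19


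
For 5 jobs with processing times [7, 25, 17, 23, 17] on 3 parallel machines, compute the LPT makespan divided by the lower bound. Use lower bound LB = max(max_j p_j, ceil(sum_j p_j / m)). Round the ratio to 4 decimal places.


LPT order: [25, 23, 17, 17, 7]
Machine loads after assignment: [25, 30, 34]
LPT makespan = 34
Lower bound = max(max_job, ceil(total/3)) = max(25, 30) = 30
Ratio = 34 / 30 = 1.1333

1.1333


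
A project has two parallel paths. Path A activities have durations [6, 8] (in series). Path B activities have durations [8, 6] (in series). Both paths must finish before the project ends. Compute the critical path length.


Path A total = 6 + 8 = 14
Path B total = 8 + 6 = 14
Critical path = longest path = max(14, 14) = 14

14


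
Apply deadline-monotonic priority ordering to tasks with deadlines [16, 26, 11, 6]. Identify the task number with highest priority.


Sort tasks by relative deadline (ascending):
  Task 4: deadline = 6
  Task 3: deadline = 11
  Task 1: deadline = 16
  Task 2: deadline = 26
Priority order (highest first): [4, 3, 1, 2]
Highest priority task = 4

4


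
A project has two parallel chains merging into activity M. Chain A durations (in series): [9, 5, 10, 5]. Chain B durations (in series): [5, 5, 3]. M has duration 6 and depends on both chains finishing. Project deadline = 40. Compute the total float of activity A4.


Forward pass: ES(A4) = sum of predecessors on chain A = 24
EF = ES + duration = 24 + 5 = 29
Backward pass: LF(M) = deadline = 40; LS(M) = 40 - 6 = 34
LF(A4) = LS(M) - sum(successors on chain A) = 34 - 0 = 34
LS = LF - duration = 34 - 5 = 29
Total float = LS - ES = 29 - 24 = 5

5


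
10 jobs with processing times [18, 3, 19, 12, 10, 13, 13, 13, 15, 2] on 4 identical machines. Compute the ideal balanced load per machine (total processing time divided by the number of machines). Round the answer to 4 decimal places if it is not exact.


Total processing time = 18 + 3 + 19 + 12 + 10 + 13 + 13 + 13 + 15 + 2 = 118
Number of machines = 4
Ideal balanced load = 118 / 4 = 29.5

29.5


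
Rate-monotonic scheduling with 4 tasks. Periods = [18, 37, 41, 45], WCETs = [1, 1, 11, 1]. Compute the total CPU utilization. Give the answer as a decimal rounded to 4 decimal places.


Compute individual utilizations (exact fractions):
  Task 1: C/T = 1/18 (approx. 0.0556)
  Task 2: C/T = 1/37 (approx. 0.027)
  Task 3: C/T = 11/41 (approx. 0.2683)
  Task 4: C/T = 1/45 (approx. 0.0222)
Total utilization U = 1/18 + 1/37 + 11/41 + 1/45 = 50939/136530
Rounded to 4 decimal places: U = 0.3731
RM (Liu & Layland) bound for 4 tasks = 0.756828; compare with U = 50939/136530 (approx. 0.373097)
U <= bound, so schedulable by RM sufficient condition.

0.3731


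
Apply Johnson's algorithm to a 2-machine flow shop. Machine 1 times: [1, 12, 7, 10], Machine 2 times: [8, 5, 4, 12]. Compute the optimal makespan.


Apply Johnson's rule:
  Group 1 (a <= b): [(1, 1, 8), (4, 10, 12)]
  Group 2 (a > b): [(2, 12, 5), (3, 7, 4)]
Optimal job order: [1, 4, 2, 3]
Schedule:
  Job 1: M1 done at 1, M2 done at 9
  Job 4: M1 done at 11, M2 done at 23
  Job 2: M1 done at 23, M2 done at 28
  Job 3: M1 done at 30, M2 done at 34
Makespan = 34

34


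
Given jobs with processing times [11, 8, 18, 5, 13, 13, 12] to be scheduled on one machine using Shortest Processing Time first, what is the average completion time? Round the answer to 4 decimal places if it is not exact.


Sort jobs by processing time (SPT order): [5, 8, 11, 12, 13, 13, 18]
Compute completion times sequentially:
  Job 1: processing = 5, completes at 5
  Job 2: processing = 8, completes at 13
  Job 3: processing = 11, completes at 24
  Job 4: processing = 12, completes at 36
  Job 5: processing = 13, completes at 49
  Job 6: processing = 13, completes at 62
  Job 7: processing = 18, completes at 80
Sum of completion times = 269
Average completion time = 269/7 = 38.4286

38.4286


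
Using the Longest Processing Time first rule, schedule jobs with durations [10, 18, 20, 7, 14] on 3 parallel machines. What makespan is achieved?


Sort jobs in decreasing order (LPT): [20, 18, 14, 10, 7]
Assign each job to the least loaded machine:
  Machine 1: jobs [20], load = 20
  Machine 2: jobs [18, 7], load = 25
  Machine 3: jobs [14, 10], load = 24
Makespan = max load = 25

25


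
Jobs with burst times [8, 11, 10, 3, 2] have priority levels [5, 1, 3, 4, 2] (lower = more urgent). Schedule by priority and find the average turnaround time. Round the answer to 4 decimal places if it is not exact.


Sort by priority (ascending = highest first):
Order: [(1, 11), (2, 2), (3, 10), (4, 3), (5, 8)]
Completion times:
  Priority 1, burst=11, C=11
  Priority 2, burst=2, C=13
  Priority 3, burst=10, C=23
  Priority 4, burst=3, C=26
  Priority 5, burst=8, C=34
Average turnaround = 107/5 = 21.4

21.4


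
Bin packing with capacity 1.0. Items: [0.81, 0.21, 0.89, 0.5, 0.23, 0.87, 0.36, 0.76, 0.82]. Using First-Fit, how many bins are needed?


Place items sequentially using First-Fit:
  Item 0.81 -> new Bin 1
  Item 0.21 -> new Bin 2
  Item 0.89 -> new Bin 3
  Item 0.5 -> Bin 2 (now 0.71)
  Item 0.23 -> Bin 2 (now 0.94)
  Item 0.87 -> new Bin 4
  Item 0.36 -> new Bin 5
  Item 0.76 -> new Bin 6
  Item 0.82 -> new Bin 7
Total bins used = 7

7


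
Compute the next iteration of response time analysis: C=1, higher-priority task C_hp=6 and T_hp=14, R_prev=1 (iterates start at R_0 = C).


R_next = C + ceil(R_prev / T_hp) * C_hp
ceil(1 / 14) = ceil(0.0714) = 1
Interference = 1 * 6 = 6
R_next = 1 + 6 = 7

7


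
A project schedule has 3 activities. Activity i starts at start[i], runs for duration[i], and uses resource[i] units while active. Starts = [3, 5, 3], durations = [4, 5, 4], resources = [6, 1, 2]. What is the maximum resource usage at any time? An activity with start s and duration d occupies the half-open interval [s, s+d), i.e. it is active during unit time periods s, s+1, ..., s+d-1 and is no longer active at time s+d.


Each activity i is active on [start_i, start_i + duration_i).
Compute total resource usage per time slot:
  t=0: active resources = [], total = 0
  t=1: active resources = [], total = 0
  t=2: active resources = [], total = 0
  t=3: active resources = [6, 2], total = 8
  t=4: active resources = [6, 2], total = 8
  t=5: active resources = [6, 1, 2], total = 9
  t=6: active resources = [6, 1, 2], total = 9
  t=7: active resources = [1], total = 1
  t=8: active resources = [1], total = 1
  t=9: active resources = [1], total = 1
Peak resource demand = 9

9


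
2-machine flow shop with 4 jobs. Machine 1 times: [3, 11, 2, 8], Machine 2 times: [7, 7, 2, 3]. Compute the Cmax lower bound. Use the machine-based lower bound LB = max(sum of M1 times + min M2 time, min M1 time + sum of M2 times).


LB1 = sum(M1 times) + min(M2 times) = 24 + 2 = 26
LB2 = min(M1 times) + sum(M2 times) = 2 + 19 = 21
Lower bound = max(LB1, LB2) = max(26, 21) = 26

26


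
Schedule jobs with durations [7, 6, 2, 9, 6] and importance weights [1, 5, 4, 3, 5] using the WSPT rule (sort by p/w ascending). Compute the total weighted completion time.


Compute p/w ratios and sort ascending (WSPT): [(2, 4), (6, 5), (6, 5), (9, 3), (7, 1)]
Compute weighted completion times:
  Job (p=2,w=4): C=2, w*C=4*2=8
  Job (p=6,w=5): C=8, w*C=5*8=40
  Job (p=6,w=5): C=14, w*C=5*14=70
  Job (p=9,w=3): C=23, w*C=3*23=69
  Job (p=7,w=1): C=30, w*C=1*30=30
Total weighted completion time = 217

217


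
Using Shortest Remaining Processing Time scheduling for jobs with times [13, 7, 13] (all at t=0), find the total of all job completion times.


Since all jobs arrive at t=0, SRPT equals SPT ordering.
SPT order: [7, 13, 13]
Completion times:
  Job 1: p=7, C=7
  Job 2: p=13, C=20
  Job 3: p=13, C=33
Total completion time = 7 + 20 + 33 = 60

60


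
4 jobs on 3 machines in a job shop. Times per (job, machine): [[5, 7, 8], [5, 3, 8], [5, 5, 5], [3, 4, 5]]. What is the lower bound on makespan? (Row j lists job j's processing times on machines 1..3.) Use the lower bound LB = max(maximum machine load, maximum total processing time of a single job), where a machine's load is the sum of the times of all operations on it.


Machine loads:
  Machine 1: 5 + 5 + 5 + 3 = 18
  Machine 2: 7 + 3 + 5 + 4 = 19
  Machine 3: 8 + 8 + 5 + 5 = 26
Max machine load = 26
Job totals:
  Job 1: 20
  Job 2: 16
  Job 3: 15
  Job 4: 12
Max job total = 20
Lower bound = max(26, 20) = 26

26


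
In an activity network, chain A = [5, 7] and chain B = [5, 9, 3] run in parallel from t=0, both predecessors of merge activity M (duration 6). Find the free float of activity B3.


ES(B3) = sum of predecessors on chain B = 14
EF(B3) = ES + duration = 14 + 3 = 17
Successor of B3 is M. ES(M) = max(sum(A), sum(B)) = max(12, 17) = 17
Free float = ES(successor) - EF(current) = 17 - 17 = 0

0


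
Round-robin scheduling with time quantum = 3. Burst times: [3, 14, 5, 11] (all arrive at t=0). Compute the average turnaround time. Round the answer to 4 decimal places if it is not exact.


Time quantum = 3
Execution trace:
  J1 runs 3 units, time = 3
  J2 runs 3 units, time = 6
  J3 runs 3 units, time = 9
  J4 runs 3 units, time = 12
  J2 runs 3 units, time = 15
  J3 runs 2 units, time = 17
  J4 runs 3 units, time = 20
  J2 runs 3 units, time = 23
  J4 runs 3 units, time = 26
  J2 runs 3 units, time = 29
  J4 runs 2 units, time = 31
  J2 runs 2 units, time = 33
Finish times: [3, 33, 17, 31]
Average turnaround = 84/4 = 21.0

21.0


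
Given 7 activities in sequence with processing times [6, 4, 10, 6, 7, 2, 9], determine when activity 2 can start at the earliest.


Activity 2 starts after activities 1 through 1 complete.
Predecessor durations: [6]
ES = 6 = 6

6


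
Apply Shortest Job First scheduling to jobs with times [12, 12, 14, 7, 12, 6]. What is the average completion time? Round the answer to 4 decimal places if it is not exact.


SJF order (ascending): [6, 7, 12, 12, 12, 14]
Completion times:
  Job 1: burst=6, C=6
  Job 2: burst=7, C=13
  Job 3: burst=12, C=25
  Job 4: burst=12, C=37
  Job 5: burst=12, C=49
  Job 6: burst=14, C=63
Average completion = 193/6 = 32.1667

32.1667


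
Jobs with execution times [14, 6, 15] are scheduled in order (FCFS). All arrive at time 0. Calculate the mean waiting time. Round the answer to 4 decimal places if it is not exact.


FCFS order (as given): [14, 6, 15]
Waiting times:
  Job 1: wait = 0
  Job 2: wait = 14
  Job 3: wait = 20
Sum of waiting times = 34
Average waiting time = 34/3 = 11.3333

11.3333


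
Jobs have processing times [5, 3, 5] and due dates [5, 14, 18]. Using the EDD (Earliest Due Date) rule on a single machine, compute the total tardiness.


Sort by due date (EDD order): [(5, 5), (3, 14), (5, 18)]
Compute completion times and tardiness:
  Job 1: p=5, d=5, C=5, tardiness=max(0,5-5)=0
  Job 2: p=3, d=14, C=8, tardiness=max(0,8-14)=0
  Job 3: p=5, d=18, C=13, tardiness=max(0,13-18)=0
Total tardiness = 0

0


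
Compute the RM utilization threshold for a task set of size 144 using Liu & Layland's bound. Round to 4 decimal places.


Compute 2^(1/144) = 1.0048251257
Subtract 1: 1.0048251257 - 1 = 0.0048251257
Multiply by n: 144 * 0.0048251257 = 0.6948181008
Round to 4 dp: 0.6948

0.6948


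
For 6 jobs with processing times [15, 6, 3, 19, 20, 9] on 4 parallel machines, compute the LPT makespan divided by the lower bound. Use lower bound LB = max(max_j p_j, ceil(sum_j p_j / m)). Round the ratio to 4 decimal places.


LPT order: [20, 19, 15, 9, 6, 3]
Machine loads after assignment: [20, 19, 18, 15]
LPT makespan = 20
Lower bound = max(max_job, ceil(total/4)) = max(20, 18) = 20
Ratio = 20 / 20 = 1.0

1.0


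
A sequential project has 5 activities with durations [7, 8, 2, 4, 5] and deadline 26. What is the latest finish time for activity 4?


LF(activity 4) = deadline - sum of successor durations
Successors: activities 5 through 5 with durations [5]
Sum of successor durations = 5
LF = 26 - 5 = 21

21


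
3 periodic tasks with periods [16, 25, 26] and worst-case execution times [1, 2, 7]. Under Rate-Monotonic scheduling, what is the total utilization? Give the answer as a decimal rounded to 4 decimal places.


Compute individual utilizations (exact fractions):
  Task 1: C/T = 1/16 (approx. 0.0625)
  Task 2: C/T = 2/25 (approx. 0.08)
  Task 3: C/T = 7/26 (approx. 0.2692)
Total utilization U = 1/16 + 2/25 + 7/26 = 2141/5200
Rounded to 4 decimal places: U = 0.4117
RM (Liu & Layland) bound for 3 tasks = 0.779763; compare with U = 2141/5200 (approx. 0.411731)
U <= bound, so schedulable by RM sufficient condition.

0.4117


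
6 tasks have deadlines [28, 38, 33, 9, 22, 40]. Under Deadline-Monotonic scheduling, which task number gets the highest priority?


Sort tasks by relative deadline (ascending):
  Task 4: deadline = 9
  Task 5: deadline = 22
  Task 1: deadline = 28
  Task 3: deadline = 33
  Task 2: deadline = 38
  Task 6: deadline = 40
Priority order (highest first): [4, 5, 1, 3, 2, 6]
Highest priority task = 4

4


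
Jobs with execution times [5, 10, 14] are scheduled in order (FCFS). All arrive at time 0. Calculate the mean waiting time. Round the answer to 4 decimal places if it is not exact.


FCFS order (as given): [5, 10, 14]
Waiting times:
  Job 1: wait = 0
  Job 2: wait = 5
  Job 3: wait = 15
Sum of waiting times = 20
Average waiting time = 20/3 = 6.6667

6.6667


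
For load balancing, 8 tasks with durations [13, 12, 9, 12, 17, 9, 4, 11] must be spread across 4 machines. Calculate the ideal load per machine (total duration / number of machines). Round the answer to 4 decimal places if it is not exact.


Total processing time = 13 + 12 + 9 + 12 + 17 + 9 + 4 + 11 = 87
Number of machines = 4
Ideal balanced load = 87 / 4 = 21.75

21.75


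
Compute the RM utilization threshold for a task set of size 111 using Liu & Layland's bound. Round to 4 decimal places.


Compute 2^(1/111) = 1.0062641072
Subtract 1: 1.0062641072 - 1 = 0.0062641072
Multiply by n: 111 * 0.0062641072 = 0.6953158992
Round to 4 dp: 0.6953

0.6953


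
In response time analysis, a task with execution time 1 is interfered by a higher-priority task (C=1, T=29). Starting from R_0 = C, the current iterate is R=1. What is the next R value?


R_next = C + ceil(R_prev / T_hp) * C_hp
ceil(1 / 29) = ceil(0.0345) = 1
Interference = 1 * 1 = 1
R_next = 1 + 1 = 2

2


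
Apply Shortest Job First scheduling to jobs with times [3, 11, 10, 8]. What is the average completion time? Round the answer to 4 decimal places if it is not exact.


SJF order (ascending): [3, 8, 10, 11]
Completion times:
  Job 1: burst=3, C=3
  Job 2: burst=8, C=11
  Job 3: burst=10, C=21
  Job 4: burst=11, C=32
Average completion = 67/4 = 16.75

16.75


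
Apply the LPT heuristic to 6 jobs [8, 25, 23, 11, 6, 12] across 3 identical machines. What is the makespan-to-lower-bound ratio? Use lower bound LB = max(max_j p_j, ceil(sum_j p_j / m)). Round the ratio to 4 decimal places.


LPT order: [25, 23, 12, 11, 8, 6]
Machine loads after assignment: [25, 31, 29]
LPT makespan = 31
Lower bound = max(max_job, ceil(total/3)) = max(25, 29) = 29
Ratio = 31 / 29 = 1.069

1.069


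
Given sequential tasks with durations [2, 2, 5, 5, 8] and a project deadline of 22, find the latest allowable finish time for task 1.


LF(activity 1) = deadline - sum of successor durations
Successors: activities 2 through 5 with durations [2, 5, 5, 8]
Sum of successor durations = 20
LF = 22 - 20 = 2

2


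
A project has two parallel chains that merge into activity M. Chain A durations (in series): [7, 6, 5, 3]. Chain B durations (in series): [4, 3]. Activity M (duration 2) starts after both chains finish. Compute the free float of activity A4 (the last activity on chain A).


ES(A4) = sum of predecessors on chain A = 18
EF(A4) = ES + duration = 18 + 3 = 21
Successor of A4 is M. ES(M) = max(sum(A), sum(B)) = max(21, 7) = 21
Free float = ES(successor) - EF(current) = 21 - 21 = 0

0


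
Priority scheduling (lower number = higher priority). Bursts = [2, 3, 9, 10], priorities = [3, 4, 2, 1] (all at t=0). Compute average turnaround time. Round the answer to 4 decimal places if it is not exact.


Sort by priority (ascending = highest first):
Order: [(1, 10), (2, 9), (3, 2), (4, 3)]
Completion times:
  Priority 1, burst=10, C=10
  Priority 2, burst=9, C=19
  Priority 3, burst=2, C=21
  Priority 4, burst=3, C=24
Average turnaround = 74/4 = 18.5

18.5


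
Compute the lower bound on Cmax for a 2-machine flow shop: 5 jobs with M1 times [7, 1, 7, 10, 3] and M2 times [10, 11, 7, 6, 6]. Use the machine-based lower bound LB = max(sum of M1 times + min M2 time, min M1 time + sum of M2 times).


LB1 = sum(M1 times) + min(M2 times) = 28 + 6 = 34
LB2 = min(M1 times) + sum(M2 times) = 1 + 40 = 41
Lower bound = max(LB1, LB2) = max(34, 41) = 41

41


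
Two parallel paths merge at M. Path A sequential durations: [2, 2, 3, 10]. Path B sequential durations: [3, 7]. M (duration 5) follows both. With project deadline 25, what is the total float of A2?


Forward pass: ES(A2) = sum of predecessors on chain A = 2
EF = ES + duration = 2 + 2 = 4
Backward pass: LF(M) = deadline = 25; LS(M) = 25 - 5 = 20
LF(A2) = LS(M) - sum(successors on chain A) = 20 - 13 = 7
LS = LF - duration = 7 - 2 = 5
Total float = LS - ES = 5 - 2 = 3

3


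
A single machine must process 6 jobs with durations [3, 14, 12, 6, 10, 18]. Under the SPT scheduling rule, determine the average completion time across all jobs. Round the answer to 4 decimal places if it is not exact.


Sort jobs by processing time (SPT order): [3, 6, 10, 12, 14, 18]
Compute completion times sequentially:
  Job 1: processing = 3, completes at 3
  Job 2: processing = 6, completes at 9
  Job 3: processing = 10, completes at 19
  Job 4: processing = 12, completes at 31
  Job 5: processing = 14, completes at 45
  Job 6: processing = 18, completes at 63
Sum of completion times = 170
Average completion time = 170/6 = 28.3333

28.3333


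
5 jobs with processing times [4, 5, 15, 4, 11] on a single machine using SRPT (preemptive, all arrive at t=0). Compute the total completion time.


Since all jobs arrive at t=0, SRPT equals SPT ordering.
SPT order: [4, 4, 5, 11, 15]
Completion times:
  Job 1: p=4, C=4
  Job 2: p=4, C=8
  Job 3: p=5, C=13
  Job 4: p=11, C=24
  Job 5: p=15, C=39
Total completion time = 4 + 8 + 13 + 24 + 39 = 88

88


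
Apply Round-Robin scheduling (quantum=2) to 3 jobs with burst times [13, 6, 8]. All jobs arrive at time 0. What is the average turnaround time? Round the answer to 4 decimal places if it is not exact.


Time quantum = 2
Execution trace:
  J1 runs 2 units, time = 2
  J2 runs 2 units, time = 4
  J3 runs 2 units, time = 6
  J1 runs 2 units, time = 8
  J2 runs 2 units, time = 10
  J3 runs 2 units, time = 12
  J1 runs 2 units, time = 14
  J2 runs 2 units, time = 16
  J3 runs 2 units, time = 18
  J1 runs 2 units, time = 20
  J3 runs 2 units, time = 22
  J1 runs 2 units, time = 24
  J1 runs 2 units, time = 26
  J1 runs 1 units, time = 27
Finish times: [27, 16, 22]
Average turnaround = 65/3 = 21.6667

21.6667


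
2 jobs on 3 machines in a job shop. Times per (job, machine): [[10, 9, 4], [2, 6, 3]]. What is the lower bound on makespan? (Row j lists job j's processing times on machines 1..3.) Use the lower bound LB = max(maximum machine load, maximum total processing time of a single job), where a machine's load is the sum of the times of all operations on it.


Machine loads:
  Machine 1: 10 + 2 = 12
  Machine 2: 9 + 6 = 15
  Machine 3: 4 + 3 = 7
Max machine load = 15
Job totals:
  Job 1: 23
  Job 2: 11
Max job total = 23
Lower bound = max(15, 23) = 23

23


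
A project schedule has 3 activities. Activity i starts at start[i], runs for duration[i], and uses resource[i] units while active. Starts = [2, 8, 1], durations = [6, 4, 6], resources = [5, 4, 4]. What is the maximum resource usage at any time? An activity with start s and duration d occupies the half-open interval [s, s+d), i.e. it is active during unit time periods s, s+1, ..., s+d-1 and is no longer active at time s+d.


Each activity i is active on [start_i, start_i + duration_i).
Compute total resource usage per time slot:
  t=0: active resources = [], total = 0
  t=1: active resources = [4], total = 4
  t=2: active resources = [5, 4], total = 9
  t=3: active resources = [5, 4], total = 9
  t=4: active resources = [5, 4], total = 9
  t=5: active resources = [5, 4], total = 9
  t=6: active resources = [5, 4], total = 9
  t=7: active resources = [5], total = 5
  t=8: active resources = [4], total = 4
  t=9: active resources = [4], total = 4
  t=10: active resources = [4], total = 4
  t=11: active resources = [4], total = 4
Peak resource demand = 9

9


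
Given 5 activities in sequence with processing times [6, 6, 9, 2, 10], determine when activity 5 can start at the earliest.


Activity 5 starts after activities 1 through 4 complete.
Predecessor durations: [6, 6, 9, 2]
ES = 6 + 6 + 9 + 2 = 23

23


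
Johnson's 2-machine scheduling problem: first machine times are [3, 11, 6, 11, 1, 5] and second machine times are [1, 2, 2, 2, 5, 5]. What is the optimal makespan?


Apply Johnson's rule:
  Group 1 (a <= b): [(5, 1, 5), (6, 5, 5)]
  Group 2 (a > b): [(2, 11, 2), (3, 6, 2), (4, 11, 2), (1, 3, 1)]
Optimal job order: [5, 6, 2, 3, 4, 1]
Schedule:
  Job 5: M1 done at 1, M2 done at 6
  Job 6: M1 done at 6, M2 done at 11
  Job 2: M1 done at 17, M2 done at 19
  Job 3: M1 done at 23, M2 done at 25
  Job 4: M1 done at 34, M2 done at 36
  Job 1: M1 done at 37, M2 done at 38
Makespan = 38

38


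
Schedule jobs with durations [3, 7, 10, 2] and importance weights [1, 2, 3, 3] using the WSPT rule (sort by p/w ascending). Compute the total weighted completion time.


Compute p/w ratios and sort ascending (WSPT): [(2, 3), (3, 1), (10, 3), (7, 2)]
Compute weighted completion times:
  Job (p=2,w=3): C=2, w*C=3*2=6
  Job (p=3,w=1): C=5, w*C=1*5=5
  Job (p=10,w=3): C=15, w*C=3*15=45
  Job (p=7,w=2): C=22, w*C=2*22=44
Total weighted completion time = 100

100


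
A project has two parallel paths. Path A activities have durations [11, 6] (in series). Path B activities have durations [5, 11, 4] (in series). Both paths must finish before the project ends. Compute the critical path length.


Path A total = 11 + 6 = 17
Path B total = 5 + 11 + 4 = 20
Critical path = longest path = max(17, 20) = 20

20


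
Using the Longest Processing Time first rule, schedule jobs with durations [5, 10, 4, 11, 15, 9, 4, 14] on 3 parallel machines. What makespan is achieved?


Sort jobs in decreasing order (LPT): [15, 14, 11, 10, 9, 5, 4, 4]
Assign each job to the least loaded machine:
  Machine 1: jobs [15, 5, 4], load = 24
  Machine 2: jobs [14, 9], load = 23
  Machine 3: jobs [11, 10, 4], load = 25
Makespan = max load = 25

25


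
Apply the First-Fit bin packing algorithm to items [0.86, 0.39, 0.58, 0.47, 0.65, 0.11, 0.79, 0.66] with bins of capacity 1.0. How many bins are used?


Place items sequentially using First-Fit:
  Item 0.86 -> new Bin 1
  Item 0.39 -> new Bin 2
  Item 0.58 -> Bin 2 (now 0.97)
  Item 0.47 -> new Bin 3
  Item 0.65 -> new Bin 4
  Item 0.11 -> Bin 1 (now 0.97)
  Item 0.79 -> new Bin 5
  Item 0.66 -> new Bin 6
Total bins used = 6

6


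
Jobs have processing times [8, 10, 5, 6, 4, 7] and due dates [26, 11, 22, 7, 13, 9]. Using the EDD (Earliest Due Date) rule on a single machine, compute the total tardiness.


Sort by due date (EDD order): [(6, 7), (7, 9), (10, 11), (4, 13), (5, 22), (8, 26)]
Compute completion times and tardiness:
  Job 1: p=6, d=7, C=6, tardiness=max(0,6-7)=0
  Job 2: p=7, d=9, C=13, tardiness=max(0,13-9)=4
  Job 3: p=10, d=11, C=23, tardiness=max(0,23-11)=12
  Job 4: p=4, d=13, C=27, tardiness=max(0,27-13)=14
  Job 5: p=5, d=22, C=32, tardiness=max(0,32-22)=10
  Job 6: p=8, d=26, C=40, tardiness=max(0,40-26)=14
Total tardiness = 54

54
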